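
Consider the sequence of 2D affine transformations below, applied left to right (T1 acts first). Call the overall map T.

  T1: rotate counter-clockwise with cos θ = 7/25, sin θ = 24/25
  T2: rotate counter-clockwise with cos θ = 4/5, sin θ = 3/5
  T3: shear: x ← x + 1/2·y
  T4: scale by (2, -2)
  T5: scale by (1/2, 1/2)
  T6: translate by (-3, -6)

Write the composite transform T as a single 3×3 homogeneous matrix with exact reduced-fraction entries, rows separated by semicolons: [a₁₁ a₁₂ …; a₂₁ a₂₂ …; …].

T = [29/250 -139/125 -3; -117/125 44/125 -6; 0 0 1]

T1 = [7/25 -24/25 0; 24/25 7/25 0; 0 0 1]
T2·T1 = [-44/125 -117/125 0; 117/125 -44/125 0; 0 0 1]
T3·…·T1 = [29/250 -139/125 0; 117/125 -44/125 0; 0 0 1]
T4·…·T1 = [29/125 -278/125 0; -234/125 88/125 0; 0 0 1]
T5·…·T1 = [29/250 -139/125 0; -117/125 44/125 0; 0 0 1]
T6·…·T1 = [29/250 -139/125 -3; -117/125 44/125 -6; 0 0 1]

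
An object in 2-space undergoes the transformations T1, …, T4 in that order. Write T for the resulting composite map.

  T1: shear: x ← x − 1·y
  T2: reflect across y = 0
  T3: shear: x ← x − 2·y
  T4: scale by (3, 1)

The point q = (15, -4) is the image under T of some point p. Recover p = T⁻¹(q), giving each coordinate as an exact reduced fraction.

p = (1, 4)

T1 = [1 -1 0; 0 1 0; 0 0 1]
T2·T1 = [1 -1 0; 0 -1 0; 0 0 1]
T3·…·T1 = [1 1 0; 0 -1 0; 0 0 1]
T4·…·T1 = [3 3 0; 0 -1 0; 0 0 1]
det M = -3; M⁻¹ = [1/3 1 0; 0 -1 0; 0 0 1]
M⁻¹ · (15, -4)ᵀ = (1, 4)ᵀ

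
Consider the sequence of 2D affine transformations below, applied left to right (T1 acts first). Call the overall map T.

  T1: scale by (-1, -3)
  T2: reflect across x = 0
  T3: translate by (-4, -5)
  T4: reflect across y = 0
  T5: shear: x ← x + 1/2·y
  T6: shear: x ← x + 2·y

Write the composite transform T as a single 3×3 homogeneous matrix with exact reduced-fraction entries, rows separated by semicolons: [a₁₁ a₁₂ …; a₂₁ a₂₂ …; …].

T = [1 15/2 17/2; 0 3 5; 0 0 1]

T1 = [-1 0 0; 0 -3 0; 0 0 1]
T2·T1 = [1 0 0; 0 -3 0; 0 0 1]
T3·…·T1 = [1 0 -4; 0 -3 -5; 0 0 1]
T4·…·T1 = [1 0 -4; 0 3 5; 0 0 1]
T5·…·T1 = [1 3/2 -3/2; 0 3 5; 0 0 1]
T6·…·T1 = [1 15/2 17/2; 0 3 5; 0 0 1]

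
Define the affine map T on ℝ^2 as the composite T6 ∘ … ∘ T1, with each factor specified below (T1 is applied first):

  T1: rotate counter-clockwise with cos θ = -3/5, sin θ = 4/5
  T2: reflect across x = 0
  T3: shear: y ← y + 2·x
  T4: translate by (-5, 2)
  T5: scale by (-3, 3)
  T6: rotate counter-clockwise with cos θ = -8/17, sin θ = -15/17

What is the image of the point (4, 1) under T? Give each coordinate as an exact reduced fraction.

T(p) = (2259/85, -345/17)

T1 rotate counter-clockwise with cos θ = -3/5, sin θ = 4/5: (4, 1) → (-16/5, 13/5)
T2 reflect across x = 0: (-16/5, 13/5) → (16/5, 13/5)
T3 shear: y ← y + 2·x: (16/5, 13/5) → (16/5, 9)
T4 translate by (-5, 2): (16/5, 9) → (-9/5, 11)
T5 scale by (-3, 3): (-9/5, 11) → (27/5, 33)
T6 rotate counter-clockwise with cos θ = -8/17, sin θ = -15/17: (27/5, 33) → (2259/85, -345/17)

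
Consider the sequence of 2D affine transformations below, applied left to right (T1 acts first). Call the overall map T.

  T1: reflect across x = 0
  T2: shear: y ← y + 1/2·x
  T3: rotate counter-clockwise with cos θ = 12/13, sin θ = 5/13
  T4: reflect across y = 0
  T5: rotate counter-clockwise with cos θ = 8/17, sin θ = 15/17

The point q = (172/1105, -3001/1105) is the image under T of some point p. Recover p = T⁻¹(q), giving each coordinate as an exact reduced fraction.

T1 = [-1 0 0; 0 1 0; 0 0 1]
T2·T1 = [-1 0 0; -1/2 1 0; 0 0 1]
T3·…·T1 = [-19/26 -5/13 0; -11/13 12/13 0; 0 0 1]
T4·…·T1 = [-19/26 -5/13 0; 11/13 -12/13 0; 0 0 1]
T5·…·T1 = [-241/221 140/221 0; -109/442 -171/221 0; 0 0 1]
det M = 1; M⁻¹ = [-171/221 -140/221 0; 109/442 -241/221 0; 0 0 1]
M⁻¹ · (172/1105, -3001/1105)ᵀ = (8/5, 3)ᵀ

p = (8/5, 3)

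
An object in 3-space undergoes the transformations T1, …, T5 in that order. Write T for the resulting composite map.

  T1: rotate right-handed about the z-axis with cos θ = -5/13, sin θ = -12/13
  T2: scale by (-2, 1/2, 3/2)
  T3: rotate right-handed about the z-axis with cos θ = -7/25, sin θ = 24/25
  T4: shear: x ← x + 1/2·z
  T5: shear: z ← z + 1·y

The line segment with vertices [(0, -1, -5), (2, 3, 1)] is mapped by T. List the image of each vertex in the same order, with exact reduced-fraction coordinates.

T1 rotate right-handed about the z-axis with cos θ = -5/13, sin θ = -12/13: (0, -1, -5) → (-12/13, 5/13, -5); (2, 3, 1) → (2, -3, 1)
T2 scale by (-2, 1/2, 3/2): (-12/13, 5/13, -5) → (24/13, 5/26, -15/2); (2, -3, 1) → (-4, -3/2, 3/2)
T3 rotate right-handed about the z-axis with cos θ = -7/25, sin θ = 24/25: (24/13, 5/26, -15/2) → (-228/325, 1117/650, -15/2); (-4, -3/2, 3/2) → (64/25, -171/50, 3/2)
T4 shear: x ← x + 1/2·z: (-228/325, 1117/650, -15/2) → (-5787/1300, 1117/650, -15/2); (64/25, -171/50, 3/2) → (331/100, -171/50, 3/2)
T5 shear: z ← z + 1·y: (-5787/1300, 1117/650, -15/2) → (-5787/1300, 1117/650, -1879/325); (331/100, -171/50, 3/2) → (331/100, -171/50, -48/25)

image vertices: (-5787/1300, 1117/650, -1879/325), (331/100, -171/50, -48/25)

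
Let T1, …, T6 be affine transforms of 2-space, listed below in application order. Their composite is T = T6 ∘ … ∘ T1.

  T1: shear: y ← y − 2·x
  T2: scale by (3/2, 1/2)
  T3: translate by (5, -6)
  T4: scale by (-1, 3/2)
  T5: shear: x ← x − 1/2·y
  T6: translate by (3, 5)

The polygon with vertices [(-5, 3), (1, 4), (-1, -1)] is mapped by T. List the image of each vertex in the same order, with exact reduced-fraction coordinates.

T1 shear: y ← y − 2·x: (-5, 3) → (-5, 13); (1, 4) → (1, 2); (-1, -1) → (-1, 1)
T2 scale by (3/2, 1/2): (-5, 13) → (-15/2, 13/2); (1, 2) → (3/2, 1); (-1, 1) → (-3/2, 1/2)
T3 translate by (5, -6): (-15/2, 13/2) → (-5/2, 1/2); (3/2, 1) → (13/2, -5); (-3/2, 1/2) → (7/2, -11/2)
T4 scale by (-1, 3/2): (-5/2, 1/2) → (5/2, 3/4); (13/2, -5) → (-13/2, -15/2); (7/2, -11/2) → (-7/2, -33/4)
T5 shear: x ← x − 1/2·y: (5/2, 3/4) → (17/8, 3/4); (-13/2, -15/2) → (-11/4, -15/2); (-7/2, -33/4) → (5/8, -33/4)
T6 translate by (3, 5): (17/8, 3/4) → (41/8, 23/4); (-11/4, -15/2) → (1/4, -5/2); (5/8, -33/4) → (29/8, -13/4)

image vertices: (41/8, 23/4), (1/4, -5/2), (29/8, -13/4)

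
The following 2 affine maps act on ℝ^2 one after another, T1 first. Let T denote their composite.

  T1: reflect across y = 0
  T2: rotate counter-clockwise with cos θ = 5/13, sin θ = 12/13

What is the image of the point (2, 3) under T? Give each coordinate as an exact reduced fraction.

T(p) = (46/13, 9/13)

T1 reflect across y = 0: (2, 3) → (2, -3)
T2 rotate counter-clockwise with cos θ = 5/13, sin θ = 12/13: (2, -3) → (46/13, 9/13)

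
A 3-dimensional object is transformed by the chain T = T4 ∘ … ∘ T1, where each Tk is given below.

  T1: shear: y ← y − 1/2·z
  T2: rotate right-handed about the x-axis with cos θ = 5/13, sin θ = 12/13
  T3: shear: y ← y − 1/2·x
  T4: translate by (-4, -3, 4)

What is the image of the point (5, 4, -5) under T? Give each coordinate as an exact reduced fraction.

T1 shear: y ← y − 1/2·z: (5, 4, -5) → (5, 13/2, -5)
T2 rotate right-handed about the x-axis with cos θ = 5/13, sin θ = 12/13: (5, 13/2, -5) → (5, 185/26, 53/13)
T3 shear: y ← y − 1/2·x: (5, 185/26, 53/13) → (5, 60/13, 53/13)
T4 translate by (-4, -3, 4): (5, 60/13, 53/13) → (1, 21/13, 105/13)

T(p) = (1, 21/13, 105/13)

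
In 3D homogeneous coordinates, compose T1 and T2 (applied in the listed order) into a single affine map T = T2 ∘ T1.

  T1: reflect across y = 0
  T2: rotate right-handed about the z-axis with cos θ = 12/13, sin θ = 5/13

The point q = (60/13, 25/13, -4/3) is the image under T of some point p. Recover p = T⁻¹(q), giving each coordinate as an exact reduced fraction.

p = (5, 0, -4/3)

T1 = [1 0 0 0; 0 -1 0 0; 0 0 1 0; 0 0 0 1]
T2·T1 = [12/13 5/13 0 0; 5/13 -12/13 0 0; 0 0 1 0; 0 0 0 1]
det M = -1; M⁻¹ = [12/13 5/13 0 0; 5/13 -12/13 0 0; 0 0 1 0; 0 0 0 1]
M⁻¹ · (60/13, 25/13, -4/3)ᵀ = (5, 0, -4/3)ᵀ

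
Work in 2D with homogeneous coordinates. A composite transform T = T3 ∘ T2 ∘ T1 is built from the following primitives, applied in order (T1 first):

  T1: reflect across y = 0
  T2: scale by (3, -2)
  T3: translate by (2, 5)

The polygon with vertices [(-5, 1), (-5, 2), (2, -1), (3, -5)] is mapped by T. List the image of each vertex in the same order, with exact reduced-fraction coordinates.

image vertices: (-13, 7), (-13, 9), (8, 3), (11, -5)

T1 reflect across y = 0: (-5, 1) → (-5, -1); (-5, 2) → (-5, -2); (2, -1) → (2, 1); (3, -5) → (3, 5)
T2 scale by (3, -2): (-5, -1) → (-15, 2); (-5, -2) → (-15, 4); (2, 1) → (6, -2); (3, 5) → (9, -10)
T3 translate by (2, 5): (-15, 2) → (-13, 7); (-15, 4) → (-13, 9); (6, -2) → (8, 3); (9, -10) → (11, -5)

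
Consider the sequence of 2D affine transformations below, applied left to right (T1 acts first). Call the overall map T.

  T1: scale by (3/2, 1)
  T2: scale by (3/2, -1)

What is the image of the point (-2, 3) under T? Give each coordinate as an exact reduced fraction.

T(p) = (-9/2, -3)

T1 scale by (3/2, 1): (-2, 3) → (-3, 3)
T2 scale by (3/2, -1): (-3, 3) → (-9/2, -3)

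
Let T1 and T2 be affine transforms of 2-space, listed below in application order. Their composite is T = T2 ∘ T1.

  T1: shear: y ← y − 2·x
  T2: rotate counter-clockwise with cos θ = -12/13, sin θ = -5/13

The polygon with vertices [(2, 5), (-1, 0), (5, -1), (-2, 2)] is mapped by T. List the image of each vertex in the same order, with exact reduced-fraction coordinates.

T1 shear: y ← y − 2·x: (2, 5) → (2, 1); (-1, 0) → (-1, 2); (5, -1) → (5, -11); (-2, 2) → (-2, 6)
T2 rotate counter-clockwise with cos θ = -12/13, sin θ = -5/13: (2, 1) → (-19/13, -22/13); (-1, 2) → (22/13, -19/13); (5, -11) → (-115/13, 107/13); (-2, 6) → (54/13, -62/13)

image vertices: (-19/13, -22/13), (22/13, -19/13), (-115/13, 107/13), (54/13, -62/13)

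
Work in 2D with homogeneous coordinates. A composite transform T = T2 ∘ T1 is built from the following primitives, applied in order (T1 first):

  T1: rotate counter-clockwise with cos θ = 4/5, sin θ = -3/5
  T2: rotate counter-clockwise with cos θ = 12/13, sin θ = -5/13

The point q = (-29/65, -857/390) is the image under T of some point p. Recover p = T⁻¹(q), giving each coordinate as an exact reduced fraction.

p = (5/3, -3/2)

T1 = [4/5 3/5 0; -3/5 4/5 0; 0 0 1]
T2·T1 = [33/65 56/65 0; -56/65 33/65 0; 0 0 1]
det M = 1; M⁻¹ = [33/65 -56/65 0; 56/65 33/65 0; 0 0 1]
M⁻¹ · (-29/65, -857/390)ᵀ = (5/3, -3/2)ᵀ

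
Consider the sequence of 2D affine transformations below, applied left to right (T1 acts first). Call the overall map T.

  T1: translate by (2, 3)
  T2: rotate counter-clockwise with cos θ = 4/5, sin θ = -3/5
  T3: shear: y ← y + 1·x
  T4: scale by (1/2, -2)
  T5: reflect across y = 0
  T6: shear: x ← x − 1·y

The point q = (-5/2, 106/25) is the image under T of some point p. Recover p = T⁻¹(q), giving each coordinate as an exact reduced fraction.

T1 = [1 0 2; 0 1 3; 0 0 1]
T2·T1 = [4/5 3/5 17/5; -3/5 4/5 6/5; 0 0 1]
T3·…·T1 = [4/5 3/5 17/5; 1/5 7/5 23/5; 0 0 1]
T4·…·T1 = [2/5 3/10 17/10; -2/5 -14/5 -46/5; 0 0 1]
T5·…·T1 = [2/5 3/10 17/10; 2/5 14/5 46/5; 0 0 1]
T6·…·T1 = [0 -5/2 -15/2; 2/5 14/5 46/5; 0 0 1]
det M = 1; M⁻¹ = [14/5 5/2 -2; -2/5 0 -3; 0 0 1]
M⁻¹ · (-5/2, 106/25)ᵀ = (8/5, -2)ᵀ

p = (8/5, -2)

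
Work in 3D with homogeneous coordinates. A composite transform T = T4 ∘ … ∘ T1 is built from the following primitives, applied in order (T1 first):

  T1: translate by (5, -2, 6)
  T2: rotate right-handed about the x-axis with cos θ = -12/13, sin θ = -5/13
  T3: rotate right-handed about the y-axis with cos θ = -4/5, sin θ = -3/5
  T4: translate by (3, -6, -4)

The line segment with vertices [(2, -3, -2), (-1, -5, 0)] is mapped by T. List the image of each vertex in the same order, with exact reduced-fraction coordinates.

image vertices: (-20/13, 2/13, 21/13), (98/65, 36/13, 44/65)

T1 translate by (5, -2, 6): (2, -3, -2) → (7, -5, 4); (-1, -5, 0) → (4, -7, 6)
T2 rotate right-handed about the x-axis with cos θ = -12/13, sin θ = -5/13: (7, -5, 4) → (7, 80/13, -23/13); (4, -7, 6) → (4, 114/13, -37/13)
T3 rotate right-handed about the y-axis with cos θ = -4/5, sin θ = -3/5: (7, 80/13, -23/13) → (-59/13, 80/13, 73/13); (4, 114/13, -37/13) → (-97/65, 114/13, 304/65)
T4 translate by (3, -6, -4): (-59/13, 80/13, 73/13) → (-20/13, 2/13, 21/13); (-97/65, 114/13, 304/65) → (98/65, 36/13, 44/65)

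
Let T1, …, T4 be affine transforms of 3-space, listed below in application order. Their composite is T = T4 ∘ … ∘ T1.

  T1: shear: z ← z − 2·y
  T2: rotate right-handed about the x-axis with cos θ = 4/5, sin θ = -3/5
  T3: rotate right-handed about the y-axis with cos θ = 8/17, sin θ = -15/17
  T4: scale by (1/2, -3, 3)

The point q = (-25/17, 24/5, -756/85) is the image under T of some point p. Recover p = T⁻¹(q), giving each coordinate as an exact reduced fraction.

T1 = [1 0 0 0; 0 1 0 0; 0 -2 1 0; 0 0 0 1]
T2·T1 = [1 0 0 0; 0 -2/5 3/5 0; 0 -11/5 4/5 0; 0 0 0 1]
T3·…·T1 = [8/17 33/17 -12/17 0; 0 -2/5 3/5 0; 15/17 -88/85 32/85 0; 0 0 0 1]
T4·…·T1 = [4/17 33/34 -6/17 0; 0 6/5 -9/5 0; 45/17 -264/85 96/85 0; 0 0 0 1]
det M = -9/2; M⁻¹ = [16/17 0 5/17 0; 18/17 -4/15 -8/85 0; 12/17 -11/15 -16/255 0; 0 0 0 1]
M⁻¹ · (-25/17, 24/5, -756/85)ᵀ = (-4, -2, -4)ᵀ

p = (-4, -2, -4)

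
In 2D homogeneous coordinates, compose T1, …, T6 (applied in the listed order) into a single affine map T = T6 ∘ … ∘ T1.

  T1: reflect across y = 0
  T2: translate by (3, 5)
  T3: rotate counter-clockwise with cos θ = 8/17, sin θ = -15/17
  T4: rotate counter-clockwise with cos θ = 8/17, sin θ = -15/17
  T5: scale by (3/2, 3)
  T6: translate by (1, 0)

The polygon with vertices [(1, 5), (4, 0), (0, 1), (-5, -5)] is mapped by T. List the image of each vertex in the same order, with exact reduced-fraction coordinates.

image vertices: (-677/289, -2880/289), (797/578, -7455/289), (2009/578, -4092/289), (4372/289, -3390/289)

T1 reflect across y = 0: (1, 5) → (1, -5); (4, 0) → (4, 0); (0, 1) → (0, -1); (-5, -5) → (-5, 5)
T2 translate by (3, 5): (1, -5) → (4, 0); (4, 0) → (7, 5); (0, -1) → (3, 4); (-5, 5) → (-2, 10)
T3 rotate counter-clockwise with cos θ = 8/17, sin θ = -15/17: (4, 0) → (32/17, -60/17); (7, 5) → (131/17, -65/17); (3, 4) → (84/17, -13/17); (-2, 10) → (134/17, 110/17)
T4 rotate counter-clockwise with cos θ = 8/17, sin θ = -15/17: (32/17, -60/17) → (-644/289, -960/289); (131/17, -65/17) → (73/289, -2485/289); (84/17, -13/17) → (477/289, -1364/289); (134/17, 110/17) → (2722/289, -1130/289)
T5 scale by (3/2, 3): (-644/289, -960/289) → (-966/289, -2880/289); (73/289, -2485/289) → (219/578, -7455/289); (477/289, -1364/289) → (1431/578, -4092/289); (2722/289, -1130/289) → (4083/289, -3390/289)
T6 translate by (1, 0): (-966/289, -2880/289) → (-677/289, -2880/289); (219/578, -7455/289) → (797/578, -7455/289); (1431/578, -4092/289) → (2009/578, -4092/289); (4083/289, -3390/289) → (4372/289, -3390/289)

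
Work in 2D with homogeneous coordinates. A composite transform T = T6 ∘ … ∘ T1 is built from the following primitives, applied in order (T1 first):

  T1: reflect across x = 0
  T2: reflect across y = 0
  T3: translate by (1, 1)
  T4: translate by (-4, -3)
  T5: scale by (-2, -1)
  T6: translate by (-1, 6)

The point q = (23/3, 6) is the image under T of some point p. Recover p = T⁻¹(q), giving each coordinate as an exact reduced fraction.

p = (4/3, -2)

T1 = [-1 0 0; 0 1 0; 0 0 1]
T2·T1 = [-1 0 0; 0 -1 0; 0 0 1]
T3·…·T1 = [-1 0 1; 0 -1 1; 0 0 1]
T4·…·T1 = [-1 0 -3; 0 -1 -2; 0 0 1]
T5·…·T1 = [2 0 6; 0 1 2; 0 0 1]
T6·…·T1 = [2 0 5; 0 1 8; 0 0 1]
det M = 2; M⁻¹ = [1/2 0 -5/2; 0 1 -8; 0 0 1]
M⁻¹ · (23/3, 6)ᵀ = (4/3, -2)ᵀ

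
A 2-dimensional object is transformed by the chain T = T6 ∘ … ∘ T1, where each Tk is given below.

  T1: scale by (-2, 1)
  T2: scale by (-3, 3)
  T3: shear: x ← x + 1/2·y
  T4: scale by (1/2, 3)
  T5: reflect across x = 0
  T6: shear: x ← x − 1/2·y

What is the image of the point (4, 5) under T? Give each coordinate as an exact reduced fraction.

T(p) = (-153/4, 45)

T1 scale by (-2, 1): (4, 5) → (-8, 5)
T2 scale by (-3, 3): (-8, 5) → (24, 15)
T3 shear: x ← x + 1/2·y: (24, 15) → (63/2, 15)
T4 scale by (1/2, 3): (63/2, 15) → (63/4, 45)
T5 reflect across x = 0: (63/4, 45) → (-63/4, 45)
T6 shear: x ← x − 1/2·y: (-63/4, 45) → (-153/4, 45)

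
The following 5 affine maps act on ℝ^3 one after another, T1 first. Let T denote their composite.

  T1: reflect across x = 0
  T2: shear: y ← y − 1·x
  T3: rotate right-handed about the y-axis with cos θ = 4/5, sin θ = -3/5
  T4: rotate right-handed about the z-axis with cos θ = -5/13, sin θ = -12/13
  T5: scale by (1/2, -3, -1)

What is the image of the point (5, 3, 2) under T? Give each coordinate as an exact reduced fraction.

T(p) = (61/13, -336/65, 7/5)

T1 reflect across x = 0: (5, 3, 2) → (-5, 3, 2)
T2 shear: y ← y − 1·x: (-5, 3, 2) → (-5, 8, 2)
T3 rotate right-handed about the y-axis with cos θ = 4/5, sin θ = -3/5: (-5, 8, 2) → (-26/5, 8, -7/5)
T4 rotate right-handed about the z-axis with cos θ = -5/13, sin θ = -12/13: (-26/5, 8, -7/5) → (122/13, 112/65, -7/5)
T5 scale by (1/2, -3, -1): (122/13, 112/65, -7/5) → (61/13, -336/65, 7/5)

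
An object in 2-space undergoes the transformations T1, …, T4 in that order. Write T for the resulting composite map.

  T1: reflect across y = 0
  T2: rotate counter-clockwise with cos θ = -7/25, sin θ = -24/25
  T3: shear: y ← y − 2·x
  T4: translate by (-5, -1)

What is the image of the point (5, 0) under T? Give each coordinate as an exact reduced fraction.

T1 reflect across y = 0: (5, 0) → (5, 0)
T2 rotate counter-clockwise with cos θ = -7/25, sin θ = -24/25: (5, 0) → (-7/5, -24/5)
T3 shear: y ← y − 2·x: (-7/5, -24/5) → (-7/5, -2)
T4 translate by (-5, -1): (-7/5, -2) → (-32/5, -3)

T(p) = (-32/5, -3)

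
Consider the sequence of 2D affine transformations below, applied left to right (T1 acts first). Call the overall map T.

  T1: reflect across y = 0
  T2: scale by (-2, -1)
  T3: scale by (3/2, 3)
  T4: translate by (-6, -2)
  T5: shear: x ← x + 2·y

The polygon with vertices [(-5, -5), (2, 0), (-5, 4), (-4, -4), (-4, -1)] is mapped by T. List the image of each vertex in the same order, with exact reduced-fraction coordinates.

image vertices: (-25, -17), (-16, -2), (29, 10), (-22, -14), (-4, -5)

T1 reflect across y = 0: (-5, -5) → (-5, 5); (2, 0) → (2, 0); (-5, 4) → (-5, -4); (-4, -4) → (-4, 4); (-4, -1) → (-4, 1)
T2 scale by (-2, -1): (-5, 5) → (10, -5); (2, 0) → (-4, 0); (-5, -4) → (10, 4); (-4, 4) → (8, -4); (-4, 1) → (8, -1)
T3 scale by (3/2, 3): (10, -5) → (15, -15); (-4, 0) → (-6, 0); (10, 4) → (15, 12); (8, -4) → (12, -12); (8, -1) → (12, -3)
T4 translate by (-6, -2): (15, -15) → (9, -17); (-6, 0) → (-12, -2); (15, 12) → (9, 10); (12, -12) → (6, -14); (12, -3) → (6, -5)
T5 shear: x ← x + 2·y: (9, -17) → (-25, -17); (-12, -2) → (-16, -2); (9, 10) → (29, 10); (6, -14) → (-22, -14); (6, -5) → (-4, -5)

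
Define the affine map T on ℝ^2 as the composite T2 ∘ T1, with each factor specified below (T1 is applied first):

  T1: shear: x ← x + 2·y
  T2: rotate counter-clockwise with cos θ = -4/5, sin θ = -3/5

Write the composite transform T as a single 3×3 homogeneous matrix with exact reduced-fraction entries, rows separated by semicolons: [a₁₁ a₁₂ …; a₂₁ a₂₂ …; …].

T1 = [1 2 0; 0 1 0; 0 0 1]
T2·T1 = [-4/5 -1 0; -3/5 -2 0; 0 0 1]

T = [-4/5 -1 0; -3/5 -2 0; 0 0 1]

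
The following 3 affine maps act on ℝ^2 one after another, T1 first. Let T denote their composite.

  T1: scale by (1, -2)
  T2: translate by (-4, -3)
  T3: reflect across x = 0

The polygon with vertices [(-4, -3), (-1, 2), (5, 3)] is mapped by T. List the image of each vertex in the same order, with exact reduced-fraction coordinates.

T1 scale by (1, -2): (-4, -3) → (-4, 6); (-1, 2) → (-1, -4); (5, 3) → (5, -6)
T2 translate by (-4, -3): (-4, 6) → (-8, 3); (-1, -4) → (-5, -7); (5, -6) → (1, -9)
T3 reflect across x = 0: (-8, 3) → (8, 3); (-5, -7) → (5, -7); (1, -9) → (-1, -9)

image vertices: (8, 3), (5, -7), (-1, -9)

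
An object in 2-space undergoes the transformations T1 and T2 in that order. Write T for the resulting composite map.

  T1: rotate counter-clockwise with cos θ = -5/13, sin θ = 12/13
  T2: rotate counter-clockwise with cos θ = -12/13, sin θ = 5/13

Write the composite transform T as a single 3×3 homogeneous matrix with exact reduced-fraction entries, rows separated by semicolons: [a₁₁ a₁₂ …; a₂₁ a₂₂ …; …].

T1 = [-5/13 -12/13 0; 12/13 -5/13 0; 0 0 1]
T2·T1 = [0 1 0; -1 0 0; 0 0 1]

T = [0 1 0; -1 0 0; 0 0 1]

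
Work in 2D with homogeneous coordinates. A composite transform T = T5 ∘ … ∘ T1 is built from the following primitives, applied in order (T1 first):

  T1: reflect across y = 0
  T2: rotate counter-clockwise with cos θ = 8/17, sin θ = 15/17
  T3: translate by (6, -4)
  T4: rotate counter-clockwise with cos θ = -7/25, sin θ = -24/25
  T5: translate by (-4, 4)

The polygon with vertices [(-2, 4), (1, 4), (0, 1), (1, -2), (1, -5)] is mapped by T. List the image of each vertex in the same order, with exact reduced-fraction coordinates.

T1 reflect across y = 0: (-2, 4) → (-2, -4); (1, 4) → (1, -4); (0, 1) → (0, -1); (1, -2) → (1, 2); (1, -5) → (1, 5)
T2 rotate counter-clockwise with cos θ = 8/17, sin θ = 15/17: (-2, -4) → (44/17, -62/17); (1, -4) → (4, -1); (0, -1) → (15/17, -8/17); (1, 2) → (-22/17, 31/17); (1, 5) → (-67/17, 55/17)
T3 translate by (6, -4): (44/17, -62/17) → (146/17, -130/17); (4, -1) → (10, -5); (15/17, -8/17) → (117/17, -76/17); (-22/17, 31/17) → (80/17, -37/17); (-67/17, 55/17) → (35/17, -13/17)
T4 rotate counter-clockwise with cos θ = -7/25, sin θ = -24/25: (146/17, -130/17) → (-4142/425, -2594/425); (10, -5) → (-38/5, -41/5); (117/17, -76/17) → (-2643/425, -2276/425); (80/17, -37/17) → (-1448/425, -1661/425); (35/17, -13/17) → (-557/425, -749/425)
T5 translate by (-4, 4): (-4142/425, -2594/425) → (-5842/425, -894/425); (-38/5, -41/5) → (-58/5, -21/5); (-2643/425, -2276/425) → (-4343/425, -576/425); (-1448/425, -1661/425) → (-3148/425, 39/425); (-557/425, -749/425) → (-2257/425, 951/425)

image vertices: (-5842/425, -894/425), (-58/5, -21/5), (-4343/425, -576/425), (-3148/425, 39/425), (-2257/425, 951/425)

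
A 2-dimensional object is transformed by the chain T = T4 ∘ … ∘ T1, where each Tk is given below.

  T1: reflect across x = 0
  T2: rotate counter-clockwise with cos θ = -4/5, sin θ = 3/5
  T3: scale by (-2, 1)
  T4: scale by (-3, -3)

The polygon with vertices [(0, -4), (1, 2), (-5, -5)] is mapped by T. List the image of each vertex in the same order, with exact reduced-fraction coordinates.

T1 reflect across x = 0: (0, -4) → (0, -4); (1, 2) → (-1, 2); (-5, -5) → (5, -5)
T2 rotate counter-clockwise with cos θ = -4/5, sin θ = 3/5: (0, -4) → (12/5, 16/5); (-1, 2) → (-2/5, -11/5); (5, -5) → (-1, 7)
T3 scale by (-2, 1): (12/5, 16/5) → (-24/5, 16/5); (-2/5, -11/5) → (4/5, -11/5); (-1, 7) → (2, 7)
T4 scale by (-3, -3): (-24/5, 16/5) → (72/5, -48/5); (4/5, -11/5) → (-12/5, 33/5); (2, 7) → (-6, -21)

image vertices: (72/5, -48/5), (-12/5, 33/5), (-6, -21)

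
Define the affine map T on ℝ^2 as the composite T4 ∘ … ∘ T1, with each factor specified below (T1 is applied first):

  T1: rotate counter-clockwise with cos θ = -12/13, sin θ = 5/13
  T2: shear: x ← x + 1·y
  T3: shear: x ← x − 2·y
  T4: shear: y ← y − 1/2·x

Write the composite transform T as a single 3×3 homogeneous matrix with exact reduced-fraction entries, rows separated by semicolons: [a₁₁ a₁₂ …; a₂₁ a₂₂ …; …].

T1 = [-12/13 -5/13 0; 5/13 -12/13 0; 0 0 1]
T2·T1 = [-7/13 -17/13 0; 5/13 -12/13 0; 0 0 1]
T3·…·T1 = [-17/13 7/13 0; 5/13 -12/13 0; 0 0 1]
T4·…·T1 = [-17/13 7/13 0; 27/26 -31/26 0; 0 0 1]

T = [-17/13 7/13 0; 27/26 -31/26 0; 0 0 1]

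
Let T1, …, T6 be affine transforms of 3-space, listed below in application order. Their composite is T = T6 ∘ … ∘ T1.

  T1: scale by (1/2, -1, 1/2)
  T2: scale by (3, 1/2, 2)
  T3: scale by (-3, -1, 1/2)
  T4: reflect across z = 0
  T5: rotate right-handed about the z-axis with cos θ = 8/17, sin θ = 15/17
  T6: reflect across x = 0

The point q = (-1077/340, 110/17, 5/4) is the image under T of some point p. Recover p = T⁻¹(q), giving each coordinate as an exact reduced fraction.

T1 = [1/2 0 0 0; 0 -1 0 0; 0 0 1/2 0; 0 0 0 1]
T2·T1 = [3/2 0 0 0; 0 -1/2 0 0; 0 0 1 0; 0 0 0 1]
T3·…·T1 = [-9/2 0 0 0; 0 1/2 0 0; 0 0 1/2 0; 0 0 0 1]
T4·…·T1 = [-9/2 0 0 0; 0 1/2 0 0; 0 0 -1/2 0; 0 0 0 1]
T5·…·T1 = [-36/17 -15/34 0 0; -135/34 4/17 0 0; 0 0 -1/2 0; 0 0 0 1]
T6·…·T1 = [36/17 15/34 0 0; -135/34 4/17 0 0; 0 0 -1/2 0; 0 0 0 1]
det M = -9/8; M⁻¹ = [16/153 -10/51 0 0; 30/17 16/17 0 0; 0 0 -2 0; 0 0 0 1]
M⁻¹ · (-1077/340, 110/17, 5/4)ᵀ = (-8/5, 1/2, -5/2)ᵀ

p = (-8/5, 1/2, -5/2)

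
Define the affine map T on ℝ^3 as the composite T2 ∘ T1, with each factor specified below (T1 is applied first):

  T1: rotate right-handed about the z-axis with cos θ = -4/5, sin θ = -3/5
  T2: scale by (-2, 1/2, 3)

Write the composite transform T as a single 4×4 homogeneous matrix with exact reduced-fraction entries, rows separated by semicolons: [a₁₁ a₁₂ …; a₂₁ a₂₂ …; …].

T = [8/5 -6/5 0 0; -3/10 -2/5 0 0; 0 0 3 0; 0 0 0 1]

T1 = [-4/5 3/5 0 0; -3/5 -4/5 0 0; 0 0 1 0; 0 0 0 1]
T2·T1 = [8/5 -6/5 0 0; -3/10 -2/5 0 0; 0 0 3 0; 0 0 0 1]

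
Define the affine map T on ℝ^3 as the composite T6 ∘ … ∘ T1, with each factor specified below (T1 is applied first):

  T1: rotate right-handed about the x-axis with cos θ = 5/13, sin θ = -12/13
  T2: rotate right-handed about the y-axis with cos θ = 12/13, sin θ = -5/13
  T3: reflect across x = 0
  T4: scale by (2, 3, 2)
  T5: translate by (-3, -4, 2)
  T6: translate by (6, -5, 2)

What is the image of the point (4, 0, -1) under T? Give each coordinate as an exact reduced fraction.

T1 rotate right-handed about the x-axis with cos θ = 5/13, sin θ = -12/13: (4, 0, -1) → (4, -12/13, -5/13)
T2 rotate right-handed about the y-axis with cos θ = 12/13, sin θ = -5/13: (4, -12/13, -5/13) → (649/169, -12/13, 200/169)
T3 reflect across x = 0: (649/169, -12/13, 200/169) → (-649/169, -12/13, 200/169)
T4 scale by (2, 3, 2): (-649/169, -12/13, 200/169) → (-1298/169, -36/13, 400/169)
T5 translate by (-3, -4, 2): (-1298/169, -36/13, 400/169) → (-1805/169, -88/13, 738/169)
T6 translate by (6, -5, 2): (-1805/169, -88/13, 738/169) → (-791/169, -153/13, 1076/169)

T(p) = (-791/169, -153/13, 1076/169)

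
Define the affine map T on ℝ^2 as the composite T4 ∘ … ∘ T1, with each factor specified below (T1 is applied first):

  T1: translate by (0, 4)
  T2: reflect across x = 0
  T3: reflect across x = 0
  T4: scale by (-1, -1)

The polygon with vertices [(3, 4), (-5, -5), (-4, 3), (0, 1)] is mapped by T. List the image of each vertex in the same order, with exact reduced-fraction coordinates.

image vertices: (-3, -8), (5, 1), (4, -7), (0, -5)

T1 translate by (0, 4): (3, 4) → (3, 8); (-5, -5) → (-5, -1); (-4, 3) → (-4, 7); (0, 1) → (0, 5)
T2 reflect across x = 0: (3, 8) → (-3, 8); (-5, -1) → (5, -1); (-4, 7) → (4, 7); (0, 5) → (0, 5)
T3 reflect across x = 0: (-3, 8) → (3, 8); (5, -1) → (-5, -1); (4, 7) → (-4, 7); (0, 5) → (0, 5)
T4 scale by (-1, -1): (3, 8) → (-3, -8); (-5, -1) → (5, 1); (-4, 7) → (4, -7); (0, 5) → (0, -5)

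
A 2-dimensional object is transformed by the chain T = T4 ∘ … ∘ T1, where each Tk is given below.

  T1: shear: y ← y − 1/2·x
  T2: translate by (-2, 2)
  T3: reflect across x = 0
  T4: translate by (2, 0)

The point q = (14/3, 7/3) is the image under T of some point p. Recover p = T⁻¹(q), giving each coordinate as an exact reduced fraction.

T1 = [1 0 0; -1/2 1 0; 0 0 1]
T2·T1 = [1 0 -2; -1/2 1 2; 0 0 1]
T3·…·T1 = [-1 0 2; -1/2 1 2; 0 0 1]
T4·…·T1 = [-1 0 4; -1/2 1 2; 0 0 1]
det M = -1; M⁻¹ = [-1 0 4; -1/2 1 0; 0 0 1]
M⁻¹ · (14/3, 7/3)ᵀ = (-2/3, 0)ᵀ

p = (-2/3, 0)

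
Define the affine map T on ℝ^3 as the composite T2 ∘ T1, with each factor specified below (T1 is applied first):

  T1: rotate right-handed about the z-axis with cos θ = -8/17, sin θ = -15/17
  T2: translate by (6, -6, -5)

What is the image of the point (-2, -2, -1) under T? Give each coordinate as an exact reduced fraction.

T1 rotate right-handed about the z-axis with cos θ = -8/17, sin θ = -15/17: (-2, -2, -1) → (-14/17, 46/17, -1)
T2 translate by (6, -6, -5): (-14/17, 46/17, -1) → (88/17, -56/17, -6)

T(p) = (88/17, -56/17, -6)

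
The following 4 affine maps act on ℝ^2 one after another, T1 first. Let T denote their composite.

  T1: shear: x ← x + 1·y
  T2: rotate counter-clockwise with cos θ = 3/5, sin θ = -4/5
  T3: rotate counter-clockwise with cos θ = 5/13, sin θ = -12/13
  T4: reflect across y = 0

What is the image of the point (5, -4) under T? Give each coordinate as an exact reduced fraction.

T1 shear: x ← x + 1·y: (5, -4) → (1, -4)
T2 rotate counter-clockwise with cos θ = 3/5, sin θ = -4/5: (1, -4) → (-13/5, -16/5)
T3 rotate counter-clockwise with cos θ = 5/13, sin θ = -12/13: (-13/5, -16/5) → (-257/65, 76/65)
T4 reflect across y = 0: (-257/65, 76/65) → (-257/65, -76/65)

T(p) = (-257/65, -76/65)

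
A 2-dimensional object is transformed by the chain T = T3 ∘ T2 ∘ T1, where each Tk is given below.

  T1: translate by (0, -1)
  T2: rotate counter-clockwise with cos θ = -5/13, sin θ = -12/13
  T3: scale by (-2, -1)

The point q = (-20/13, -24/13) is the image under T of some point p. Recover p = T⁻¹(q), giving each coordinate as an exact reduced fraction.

p = (-2, 1)

T1 = [1 0 0; 0 1 -1; 0 0 1]
T2·T1 = [-5/13 12/13 -12/13; -12/13 -5/13 5/13; 0 0 1]
T3·…·T1 = [10/13 -24/13 24/13; 12/13 5/13 -5/13; 0 0 1]
det M = 2; M⁻¹ = [5/26 12/13 0; -6/13 5/13 1; 0 0 1]
M⁻¹ · (-20/13, -24/13)ᵀ = (-2, 1)ᵀ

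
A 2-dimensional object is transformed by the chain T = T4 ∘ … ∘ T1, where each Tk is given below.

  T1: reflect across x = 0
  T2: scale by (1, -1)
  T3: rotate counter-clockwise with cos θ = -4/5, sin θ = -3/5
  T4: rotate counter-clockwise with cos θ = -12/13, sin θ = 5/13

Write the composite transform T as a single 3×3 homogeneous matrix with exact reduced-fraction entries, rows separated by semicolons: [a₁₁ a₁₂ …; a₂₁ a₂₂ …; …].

T1 = [-1 0 0; 0 1 0; 0 0 1]
T2·T1 = [-1 0 0; 0 -1 0; 0 0 1]
T3·…·T1 = [4/5 -3/5 0; 3/5 4/5 0; 0 0 1]
T4·…·T1 = [-63/65 16/65 0; -16/65 -63/65 0; 0 0 1]

T = [-63/65 16/65 0; -16/65 -63/65 0; 0 0 1]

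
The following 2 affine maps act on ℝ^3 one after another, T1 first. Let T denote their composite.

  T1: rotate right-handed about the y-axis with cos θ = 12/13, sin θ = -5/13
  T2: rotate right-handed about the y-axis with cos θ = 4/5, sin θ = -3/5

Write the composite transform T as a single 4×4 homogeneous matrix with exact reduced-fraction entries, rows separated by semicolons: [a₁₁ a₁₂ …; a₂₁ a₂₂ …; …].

T = [33/65 0 -56/65 0; 0 1 0 0; 56/65 0 33/65 0; 0 0 0 1]

T1 = [12/13 0 -5/13 0; 0 1 0 0; 5/13 0 12/13 0; 0 0 0 1]
T2·T1 = [33/65 0 -56/65 0; 0 1 0 0; 56/65 0 33/65 0; 0 0 0 1]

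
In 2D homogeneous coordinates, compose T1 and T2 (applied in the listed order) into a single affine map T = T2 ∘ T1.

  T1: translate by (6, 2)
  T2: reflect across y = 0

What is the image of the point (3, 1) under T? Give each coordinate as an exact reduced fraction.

T1 translate by (6, 2): (3, 1) → (9, 3)
T2 reflect across y = 0: (9, 3) → (9, -3)

T(p) = (9, -3)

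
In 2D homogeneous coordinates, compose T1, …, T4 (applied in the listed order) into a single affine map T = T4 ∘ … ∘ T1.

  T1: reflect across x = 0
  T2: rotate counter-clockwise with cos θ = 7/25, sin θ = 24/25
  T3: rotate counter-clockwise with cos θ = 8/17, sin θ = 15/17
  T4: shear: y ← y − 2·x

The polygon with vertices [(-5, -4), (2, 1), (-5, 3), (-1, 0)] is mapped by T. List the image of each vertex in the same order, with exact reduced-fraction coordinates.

T1 reflect across x = 0: (-5, -4) → (5, -4); (2, 1) → (-2, 1); (-5, 3) → (5, 3); (-1, 0) → (1, 0)
T2 rotate counter-clockwise with cos θ = 7/25, sin θ = 24/25: (5, -4) → (131/25, 92/25); (-2, 1) → (-38/25, -41/25); (5, 3) → (-37/25, 141/25); (1, 0) → (7/25, 24/25)
T3 rotate counter-clockwise with cos θ = 8/17, sin θ = 15/17: (131/25, 92/25) → (-332/425, 2701/425); (-38/25, -41/25) → (311/425, -898/425); (-37/25, 141/25) → (-2411/425, 573/425); (7/25, 24/25) → (-304/425, 297/425)
T4 shear: y ← y − 2·x: (-332/425, 2701/425) → (-332/425, 673/85); (311/425, -898/425) → (311/425, -304/85); (-2411/425, 573/425) → (-2411/425, 1079/85); (-304/425, 297/425) → (-304/425, 181/85)

image vertices: (-332/425, 673/85), (311/425, -304/85), (-2411/425, 1079/85), (-304/425, 181/85)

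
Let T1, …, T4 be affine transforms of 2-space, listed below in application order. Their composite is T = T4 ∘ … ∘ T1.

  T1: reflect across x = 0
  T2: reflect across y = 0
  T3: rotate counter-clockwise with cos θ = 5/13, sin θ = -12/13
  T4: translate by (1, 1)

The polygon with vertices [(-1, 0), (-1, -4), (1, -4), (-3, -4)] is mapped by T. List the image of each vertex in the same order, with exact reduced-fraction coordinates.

image vertices: (18/13, 1/13), (66/13, 21/13), (56/13, 45/13), (76/13, -3/13)

T1 reflect across x = 0: (-1, 0) → (1, 0); (-1, -4) → (1, -4); (1, -4) → (-1, -4); (-3, -4) → (3, -4)
T2 reflect across y = 0: (1, 0) → (1, 0); (1, -4) → (1, 4); (-1, -4) → (-1, 4); (3, -4) → (3, 4)
T3 rotate counter-clockwise with cos θ = 5/13, sin θ = -12/13: (1, 0) → (5/13, -12/13); (1, 4) → (53/13, 8/13); (-1, 4) → (43/13, 32/13); (3, 4) → (63/13, -16/13)
T4 translate by (1, 1): (5/13, -12/13) → (18/13, 1/13); (53/13, 8/13) → (66/13, 21/13); (43/13, 32/13) → (56/13, 45/13); (63/13, -16/13) → (76/13, -3/13)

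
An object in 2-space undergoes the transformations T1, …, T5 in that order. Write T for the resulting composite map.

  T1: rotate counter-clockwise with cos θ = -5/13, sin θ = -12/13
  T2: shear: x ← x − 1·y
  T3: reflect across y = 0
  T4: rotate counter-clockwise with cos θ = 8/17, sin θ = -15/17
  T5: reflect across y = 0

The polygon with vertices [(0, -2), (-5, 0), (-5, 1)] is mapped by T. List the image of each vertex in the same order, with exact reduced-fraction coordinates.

T1 rotate counter-clockwise with cos θ = -5/13, sin θ = -12/13: (0, -2) → (-24/13, 10/13); (-5, 0) → (25/13, 60/13); (-5, 1) → (37/13, 55/13)
T2 shear: x ← x − 1·y: (-24/13, 10/13) → (-34/13, 10/13); (25/13, 60/13) → (-35/13, 60/13); (37/13, 55/13) → (-18/13, 55/13)
T3 reflect across y = 0: (-34/13, 10/13) → (-34/13, -10/13); (-35/13, 60/13) → (-35/13, -60/13); (-18/13, 55/13) → (-18/13, -55/13)
T4 rotate counter-clockwise with cos θ = 8/17, sin θ = -15/17: (-34/13, -10/13) → (-422/221, 430/221); (-35/13, -60/13) → (-1180/221, 45/221); (-18/13, -55/13) → (-57/13, -10/13)
T5 reflect across y = 0: (-422/221, 430/221) → (-422/221, -430/221); (-1180/221, 45/221) → (-1180/221, -45/221); (-57/13, -10/13) → (-57/13, 10/13)

image vertices: (-422/221, -430/221), (-1180/221, -45/221), (-57/13, 10/13)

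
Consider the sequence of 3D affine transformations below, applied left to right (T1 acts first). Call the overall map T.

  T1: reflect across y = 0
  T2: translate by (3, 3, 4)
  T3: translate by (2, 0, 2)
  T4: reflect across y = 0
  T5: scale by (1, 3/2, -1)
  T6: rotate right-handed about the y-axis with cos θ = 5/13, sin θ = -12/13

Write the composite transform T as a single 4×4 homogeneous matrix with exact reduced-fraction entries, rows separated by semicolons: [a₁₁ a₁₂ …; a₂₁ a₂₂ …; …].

T1 = [1 0 0 0; 0 -1 0 0; 0 0 1 0; 0 0 0 1]
T2·T1 = [1 0 0 3; 0 -1 0 3; 0 0 1 4; 0 0 0 1]
T3·…·T1 = [1 0 0 5; 0 -1 0 3; 0 0 1 6; 0 0 0 1]
T4·…·T1 = [1 0 0 5; 0 1 0 -3; 0 0 1 6; 0 0 0 1]
T5·…·T1 = [1 0 0 5; 0 3/2 0 -9/2; 0 0 -1 -6; 0 0 0 1]
T6·…·T1 = [5/13 0 12/13 97/13; 0 3/2 0 -9/2; 12/13 0 -5/13 30/13; 0 0 0 1]

T = [5/13 0 12/13 97/13; 0 3/2 0 -9/2; 12/13 0 -5/13 30/13; 0 0 0 1]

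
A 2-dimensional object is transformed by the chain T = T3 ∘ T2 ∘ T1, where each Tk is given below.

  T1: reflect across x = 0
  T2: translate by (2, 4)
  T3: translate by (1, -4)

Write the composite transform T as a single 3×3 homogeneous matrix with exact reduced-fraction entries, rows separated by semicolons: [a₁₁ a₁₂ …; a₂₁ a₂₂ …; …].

T1 = [-1 0 0; 0 1 0; 0 0 1]
T2·T1 = [-1 0 2; 0 1 4; 0 0 1]
T3·…·T1 = [-1 0 3; 0 1 0; 0 0 1]

T = [-1 0 3; 0 1 0; 0 0 1]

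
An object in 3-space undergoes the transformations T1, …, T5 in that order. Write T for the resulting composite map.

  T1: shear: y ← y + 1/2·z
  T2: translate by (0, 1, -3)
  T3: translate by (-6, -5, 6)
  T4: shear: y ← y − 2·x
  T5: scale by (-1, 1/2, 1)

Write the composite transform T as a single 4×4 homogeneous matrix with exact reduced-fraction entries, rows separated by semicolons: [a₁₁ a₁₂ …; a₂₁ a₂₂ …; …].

T = [-1 0 0 6; -1 1/2 1/4 4; 0 0 1 3; 0 0 0 1]

T1 = [1 0 0 0; 0 1 1/2 0; 0 0 1 0; 0 0 0 1]
T2·T1 = [1 0 0 0; 0 1 1/2 1; 0 0 1 -3; 0 0 0 1]
T3·…·T1 = [1 0 0 -6; 0 1 1/2 -4; 0 0 1 3; 0 0 0 1]
T4·…·T1 = [1 0 0 -6; -2 1 1/2 8; 0 0 1 3; 0 0 0 1]
T5·…·T1 = [-1 0 0 6; -1 1/2 1/4 4; 0 0 1 3; 0 0 0 1]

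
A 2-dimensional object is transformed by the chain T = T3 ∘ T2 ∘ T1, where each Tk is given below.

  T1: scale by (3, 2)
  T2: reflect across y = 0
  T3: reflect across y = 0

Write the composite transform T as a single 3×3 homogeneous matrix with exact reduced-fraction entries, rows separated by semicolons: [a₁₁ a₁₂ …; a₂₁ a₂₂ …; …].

T = [3 0 0; 0 2 0; 0 0 1]

T1 = [3 0 0; 0 2 0; 0 0 1]
T2·T1 = [3 0 0; 0 -2 0; 0 0 1]
T3·…·T1 = [3 0 0; 0 2 0; 0 0 1]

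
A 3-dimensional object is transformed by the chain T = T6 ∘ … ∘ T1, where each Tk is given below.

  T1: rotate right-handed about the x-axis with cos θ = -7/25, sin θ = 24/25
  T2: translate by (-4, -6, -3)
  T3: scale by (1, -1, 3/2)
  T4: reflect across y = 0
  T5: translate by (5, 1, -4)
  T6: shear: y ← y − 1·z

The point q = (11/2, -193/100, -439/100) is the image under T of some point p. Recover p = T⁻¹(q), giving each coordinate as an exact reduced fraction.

p = (9/2, 3, 1/2)

T1 = [1 0 0 0; 0 -7/25 -24/25 0; 0 24/25 -7/25 0; 0 0 0 1]
T2·T1 = [1 0 0 -4; 0 -7/25 -24/25 -6; 0 24/25 -7/25 -3; 0 0 0 1]
T3·…·T1 = [1 0 0 -4; 0 7/25 24/25 6; 0 36/25 -21/50 -9/2; 0 0 0 1]
T4·…·T1 = [1 0 0 -4; 0 -7/25 -24/25 -6; 0 36/25 -21/50 -9/2; 0 0 0 1]
T5·…·T1 = [1 0 0 1; 0 -7/25 -24/25 -5; 0 36/25 -21/50 -17/2; 0 0 0 1]
T6·…·T1 = [1 0 0 1; 0 -43/25 -27/50 7/2; 0 36/25 -21/50 -17/2; 0 0 0 1]
det M = 3/2; M⁻¹ = [1 0 0 -1; 0 -7/25 9/25 101/25; 0 -24/25 -86/75 -479/75; 0 0 0 1]
M⁻¹ · (11/2, -193/100, -439/100)ᵀ = (9/2, 3, 1/2)ᵀ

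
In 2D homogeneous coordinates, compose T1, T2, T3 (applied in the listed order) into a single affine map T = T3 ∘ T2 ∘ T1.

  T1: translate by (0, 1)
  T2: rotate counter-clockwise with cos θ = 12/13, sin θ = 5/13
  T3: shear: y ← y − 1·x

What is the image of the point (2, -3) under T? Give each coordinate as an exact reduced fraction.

T1 translate by (0, 1): (2, -3) → (2, -2)
T2 rotate counter-clockwise with cos θ = 12/13, sin θ = 5/13: (2, -2) → (34/13, -14/13)
T3 shear: y ← y − 1·x: (34/13, -14/13) → (34/13, -48/13)

T(p) = (34/13, -48/13)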